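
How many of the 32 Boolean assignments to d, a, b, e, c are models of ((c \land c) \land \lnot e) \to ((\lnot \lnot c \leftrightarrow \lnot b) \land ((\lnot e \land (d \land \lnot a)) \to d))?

Initial set: {(((c \land c) \land \lnot e) \to ((\lnot \lnot c \leftrightarrow \lnot b) \land ((\lnot e \land (d \land \lnot a)) \to d)))}.
(((c \land c) \land \lnot e) \to ((\lnot \lnot c \leftrightarrow \lnot b) \land ((\lnot e \land (d \land \lnot a)) \to d))): β-rule — branch into \lnot ((c \land c) \land \lnot e)  //  ((\lnot \lnot c \leftrightarrow \lnot b) \land ((\lnot e \land (d \land \lnot a)) \to d)).
  branch 1 (add \lnot ((c \land c) \land \lnot e)):
    \lnot ((c \land c) \land \lnot e): β-rule — branch into \lnot (c \land c)  //  \lnot \lnot e.
      branch 1.1 (add \lnot (c \land c)):
        \lnot (c \land c): β-rule — branch into \lnot c  //  \lnot c.
          branch 1.1.1 (add \lnot c):
            ○ open, literals {c=false}.
          branch 1.1.2 (add \lnot c):
            ○ open, literals {c=false}.
      branch 1.2 (add \lnot \lnot e):
        ○ open, literals {e=true}.
  branch 2 (add ((\lnot \lnot c \leftrightarrow \lnot b) \land ((\lnot e \land (d \land \lnot a)) \to d))):
    ((\lnot \lnot c \leftrightarrow \lnot b) \land ((\lnot e \land (d \land \lnot a)) \to d)): α-rule — add (\lnot \lnot c \leftrightarrow \lnot b), ((\lnot e \land (d \land \lnot a)) \to d).
    (\lnot \lnot c \leftrightarrow \lnot b): β-rule — branch into \lnot \lnot c, \lnot b  //  \lnot \lnot \lnot c, \lnot \lnot b.
      branch 2.1 (add \lnot \lnot c, \lnot b):
        \lnot \lnot c: drop double negation, giving c.
        ((\lnot e \land (d \land \lnot a)) \to d): β-rule — branch into \lnot (\lnot e \land (d \land \lnot a))  //  d.
          branch 2.1.1 (add \lnot (\lnot e \land (d \land \lnot a))):
            \lnot (\lnot e \land (d \land \lnot a)): β-rule — branch into \lnot \lnot e  //  \lnot (d \land \lnot a).
              branch 2.1.1.1 (add \lnot \lnot e):
                ○ open, literals {b=false, c=true, e=true}.
              branch 2.1.1.2 (add \lnot (d \land \lnot a)):
                \lnot (d \land \lnot a): β-rule — branch into \lnot d  //  \lnot \lnot a.
                  branch 2.1.1.2.1 (add \lnot d):
                    ○ open, literals {b=false, c=true, d=false}.
                  branch 2.1.1.2.2 (add \lnot \lnot a):
                    ○ open, literals {a=true, b=false, c=true}.
          branch 2.1.2 (add d):
            ○ open, literals {b=false, c=true, d=true}.
      branch 2.2 (add \lnot \lnot \lnot c, \lnot \lnot b):
        \lnot \lnot \lnot c: drop double negation, giving \lnot c.
        ((\lnot e \land (d \land \lnot a)) \to d): β-rule — branch into \lnot (\lnot e \land (d \land \lnot a))  //  d.
          branch 2.2.1 (add \lnot (\lnot e \land (d \land \lnot a))):
            \lnot (\lnot e \land (d \land \lnot a)): β-rule — branch into \lnot \lnot e  //  \lnot (d \land \lnot a).
              branch 2.2.1.1 (add \lnot \lnot e):
                ○ open, literals {b=true, c=false, e=true}.
              branch 2.2.1.2 (add \lnot (d \land \lnot a)):
                \lnot (d \land \lnot a): β-rule — branch into \lnot d  //  \lnot \lnot a.
                  branch 2.2.1.2.1 (add \lnot d):
                    ○ open, literals {b=true, c=false, d=false}.
                  branch 2.2.1.2.2 (add \lnot \lnot a):
                    ○ open, literals {a=true, b=true, c=false}.
          branch 2.2.2 (add d):
            ○ open, literals {b=true, c=false, d=true}.
0 branches closed, 11 open.
Each open branch fixes some atoms; the unmentioned ones are free. Counting distinct full assignments: branch {c=false} (d, a, b, e) contributes 16 new; branch {c=false} (d, a, b, e) contributes 0 new; branch {e=true} (d, a, b, c) contributes 8 new; branch {b=false, c=true, e=true} (d, a) contributes 0 new; branch {b=false, c=true, d=false} (a, e) contributes 2 new; branch {a=true, b=false, c=true} (d, e) contributes 1 new; branch {b=false, c=true, d=true} (a, e) contributes 1 new; branch {b=true, c=false, e=true} (d, a) contributes 0 new; branch {b=true, c=false, d=false} (a, e) contributes 0 new; branch {a=true, b=true, c=false} (d, e) contributes 0 new; branch {b=true, c=false, d=true} (a, e) contributes 0 new. Total: 28.

28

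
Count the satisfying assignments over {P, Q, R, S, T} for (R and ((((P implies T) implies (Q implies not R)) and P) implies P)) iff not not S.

16

Initial set: {((R and ((((P implies T) implies (Q implies not R)) and P) implies P)) iff not not S)}.
((R and ((((P implies T) implies (Q implies not R)) and P) implies P)) iff not not S): β-rule — branch into (R and ((((P implies T) implies (Q implies not R)) and P) implies P)), not not S  //  not (R and ((((P implies T) implies (Q implies not R)) and P) implies P)), not not not S.
  branch 1 (add (R and ((((P implies T) implies (Q implies not R)) and P) implies P)), not not S):
    (R and ((((P implies T) implies (Q implies not R)) and P) implies P)): α-rule — add R, ((((P implies T) implies (Q implies not R)) and P) implies P).
    not not S: drop double negation, giving S.
    ((((P implies T) implies (Q implies not R)) and P) implies P): β-rule — branch into not (((P implies T) implies (Q implies not R)) and P)  //  P.
      branch 1.1 (add not (((P implies T) implies (Q implies not R)) and P)):
        not (((P implies T) implies (Q implies not R)) and P): β-rule — branch into not ((P implies T) implies (Q implies not R))  //  not P.
          branch 1.1.1 (add not ((P implies T) implies (Q implies not R))):
            not ((P implies T) implies (Q implies not R)): α-rule — add (P implies T), not (Q implies not R).
            not (Q implies not R): α-rule — add Q, not not R.
            (P implies T): β-rule — branch into not P  //  T.
              branch 1.1.1.1 (add not P):
                ○ open, literals {P=false, Q=true, R=true, S=true}.
              branch 1.1.1.2 (add T):
                ○ open, literals {Q=true, R=true, S=true, T=true}.
          branch 1.1.2 (add not P):
            ○ open, literals {P=false, R=true, S=true}.
      branch 1.2 (add P):
        ○ open, literals {P=true, R=true, S=true}.
  branch 2 (add not (R and ((((P implies T) implies (Q implies not R)) and P) implies P)), not not not S):
    not not not S: drop double negation, giving not S.
    not (R and ((((P implies T) implies (Q implies not R)) and P) implies P)): β-rule — branch into not R  //  not ((((P implies T) implies (Q implies not R)) and P) implies P).
      branch 2.1 (add not R):
        ○ open, literals {R=false, S=false}.
      branch 2.2 (add not ((((P implies T) implies (Q implies not R)) and P) implies P)):
        not ((((P implies T) implies (Q implies not R)) and P) implies P): α-rule — add (((P implies T) implies (Q implies not R)) and P), not P.
        (((P implies T) implies (Q implies not R)) and P): α-rule — add ((P implies T) implies (Q implies not R)), P.
        × closes — contains both P and not P.
1 branch closed, 5 open.
Each open branch fixes some atoms; the unmentioned ones are free. Counting distinct full assignments: branch {P=false, Q=true, R=true, S=true} (T) contributes 2 new; branch {Q=true, R=true, S=true, T=true} (P) contributes 1 new; branch {P=false, R=true, S=true} (Q, T) contributes 2 new; branch {P=true, R=true, S=true} (Q, T) contributes 3 new; branch {R=false, S=false} (P, Q, T) contributes 8 new. Total: 16.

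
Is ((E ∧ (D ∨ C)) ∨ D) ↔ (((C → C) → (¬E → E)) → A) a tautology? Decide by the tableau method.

Not valid

Assume the negation and expand:
Initial set: {¬(((E ∧ (D ∨ C)) ∨ D) ↔ (((C → C) → (¬E → E)) → A))}.
¬(((E ∧ (D ∨ C)) ∨ D) ↔ (((C → C) → (¬E → E)) → A)): β-rule — branch into ((E ∧ (D ∨ C)) ∨ D), ¬(((C → C) → (¬E → E)) → A)  //  ¬((E ∧ (D ∨ C)) ∨ D), (((C → C) → (¬E → E)) → A).
  branch 1 (add ((E ∧ (D ∨ C)) ∨ D), ¬(((C → C) → (¬E → E)) → A)):
    ¬(((C → C) → (¬E → E)) → A): α-rule — add ((C → C) → (¬E → E)), ¬A.
    ((E ∧ (D ∨ C)) ∨ D): β-rule — branch into (E ∧ (D ∨ C))  //  D.
      branch 1.1 (add (E ∧ (D ∨ C))):
        (E ∧ (D ∨ C)): α-rule — add E, (D ∨ C).
        ((C → C) → (¬E → E)): β-rule — branch into ¬(C → C)  //  (¬E → E).
          branch 1.1.1 (add ¬(C → C)):
            ¬(C → C): α-rule — add C, ¬C.
            × closes — contains both C and ¬C.
          branch 1.1.2 (add (¬E → E)):
            (D ∨ C): β-rule — branch into D  //  C.
              branch 1.1.2.1 (add D):
                (¬E → E): β-rule — branch into ¬¬E  //  E.
                  branch 1.1.2.1.1 (add ¬¬E):
                    ○ open, literals {A=F, D=T, E=T}.
                  branch 1.1.2.1.2 (add E):
                    ○ open, literals {A=F, D=T, E=T}.
              branch 1.1.2.2 (add C):
                (¬E → E): β-rule — branch into ¬¬E  //  E.
                  branch 1.1.2.2.1 (add ¬¬E):
                    ○ open, literals {A=F, C=T, E=T}.
                  branch 1.1.2.2.2 (add E):
                    ○ open, literals {A=F, C=T, E=T}.
      branch 1.2 (add D):
        ((C → C) → (¬E → E)): β-rule — branch into ¬(C → C)  //  (¬E → E).
          branch 1.2.1 (add ¬(C → C)):
            ¬(C → C): α-rule — add C, ¬C.
            × closes — contains both C and ¬C.
          branch 1.2.2 (add (¬E → E)):
            (¬E → E): β-rule — branch into ¬¬E  //  E.
              branch 1.2.2.1 (add ¬¬E):
                ○ open, literals {A=F, D=T, E=T}.
              branch 1.2.2.2 (add E):
                ○ open, literals {A=F, D=T, E=T}.
  branch 2 (add ¬((E ∧ (D ∨ C)) ∨ D), (((C → C) → (¬E → E)) → A)):
    ¬((E ∧ (D ∨ C)) ∨ D): α-rule — add ¬(E ∧ (D ∨ C)), ¬D.
    (((C → C) → (¬E → E)) → A): β-rule — branch into ¬((C → C) → (¬E → E))  //  A.
      branch 2.1 (add ¬((C → C) → (¬E → E))):
        ¬((C → C) → (¬E → E)): α-rule — add (C → C), ¬(¬E → E).
        ¬(¬E → E): α-rule — add ¬E, ¬E.
        ¬(E ∧ (D ∨ C)): β-rule — branch into ¬E  //  ¬(D ∨ C).
          branch 2.1.1 (add ¬E):
            (C → C): β-rule — branch into ¬C  //  C.
              branch 2.1.1.1 (add ¬C):
                ○ open, literals {C=F, D=F, E=F}.
              branch 2.1.1.2 (add C):
                ○ open, literals {C=T, D=F, E=F}.
          branch 2.1.2 (add ¬(D ∨ C)):
            ¬(D ∨ C): α-rule — add ¬D, ¬C.
            (C → C): β-rule — branch into ¬C  //  C.
              branch 2.1.2.1 (add ¬C):
                ○ open, literals {C=F, D=F, E=F}.
              branch 2.1.2.2 (add C):
                × closes — contains both C and ¬C.
      branch 2.2 (add A):
        ¬(E ∧ (D ∨ C)): β-rule — branch into ¬E  //  ¬(D ∨ C).
          branch 2.2.1 (add ¬E):
            ○ open, literals {A=T, D=F, E=F}.
          branch 2.2.2 (add ¬(D ∨ C)):
            ¬(D ∨ C): α-rule — add ¬D, ¬C.
            ○ open, literals {A=T, C=F, D=F}.
3 branches closed, 11 open.
An open branch gives a countermodel: A=F, D=T, E=T (unmentioned atoms arbitrary); under it the original formula is false.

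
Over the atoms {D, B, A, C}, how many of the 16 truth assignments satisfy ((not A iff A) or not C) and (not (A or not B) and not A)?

Initial set: {(((not A iff A) or not C) and (not (A or not B) and not A))}.
(((not A iff A) or not C) and (not (A or not B) and not A)): α-rule — add ((not A iff A) or not C), (not (A or not B) and not A).
(not (A or not B) and not A): α-rule — add not (A or not B), not A.
not (A or not B): α-rule — add not A, not not B.
((not A iff A) or not C): β-rule — branch into (not A iff A)  //  not C.
  branch 1 (add (not A iff A)):
    (not A iff A): β-rule — branch into not A, A  //  not not A, not A.
      branch 1.1 (add not A, A):
        × closes — contains both A and not A.
      branch 1.2 (add not not A, not A):
        × closes — contains both A and not A.
  branch 2 (add not C):
    ○ open, literals {A=false, B=true, C=false}.
2 branches closed, 1 open.
Each open branch fixes some atoms; the unmentioned ones are free. Counting distinct full assignments: branch {A=false, B=true, C=false} (D) contributes 2 new. Total: 2.

2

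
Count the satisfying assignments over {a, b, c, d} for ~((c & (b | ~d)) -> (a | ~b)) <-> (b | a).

6

Initial set: {(~((c & (b | ~d)) -> (a | ~b)) <-> (b | a))}.
(~((c & (b | ~d)) -> (a | ~b)) <-> (b | a)): β-rule — branch into ~((c & (b | ~d)) -> (a | ~b)), (b | a)  //  ~~((c & (b | ~d)) -> (a | ~b)), ~(b | a).
  branch 1 (add ~((c & (b | ~d)) -> (a | ~b)), (b | a)):
    ~((c & (b | ~d)) -> (a | ~b)): α-rule — add (c & (b | ~d)), ~(a | ~b).
    (c & (b | ~d)): α-rule — add c, (b | ~d).
    ~(a | ~b): α-rule — add ~a, ~~b.
    (b | a): β-rule — branch into b  //  a.
      branch 1.1 (add b):
        (b | ~d): β-rule — branch into b  //  ~d.
          branch 1.1.1 (add b):
            ○ open, literals {a=F, b=T, c=T}.
          branch 1.1.2 (add ~d):
            ○ open, literals {a=F, b=T, c=T, d=F}.
      branch 1.2 (add a):
        × closes — contains both a and ~a.
  branch 2 (add ~~((c & (b | ~d)) -> (a | ~b)), ~(b | a)):
    ~(b | a): α-rule — add ~b, ~a.
    ~~((c & (b | ~d)) -> (a | ~b)): β-rule — branch into ~(c & (b | ~d))  //  (a | ~b).
      branch 2.1 (add ~(c & (b | ~d))):
        ~(c & (b | ~d)): β-rule — branch into ~c  //  ~(b | ~d).
          branch 2.1.1 (add ~c):
            ○ open, literals {a=F, b=F, c=F}.
          branch 2.1.2 (add ~(b | ~d)):
            ~(b | ~d): α-rule — add ~b, ~~d.
            ○ open, literals {a=F, b=F, d=T}.
      branch 2.2 (add (a | ~b)):
        (a | ~b): β-rule — branch into a  //  ~b.
          branch 2.2.1 (add a):
            × closes — contains both a and ~a.
          branch 2.2.2 (add ~b):
            ○ open, literals {a=F, b=F}.
2 branches closed, 5 open.
Each open branch fixes some atoms; the unmentioned ones are free. Counting distinct full assignments: branch {a=F, b=T, c=T} (d) contributes 2 new; branch {a=F, b=T, c=T, d=F} (none free) contributes 0 new; branch {a=F, b=F, c=F} (d) contributes 2 new; branch {a=F, b=F, d=T} (c) contributes 1 new; branch {a=F, b=F} (c, d) contributes 1 new. Total: 6.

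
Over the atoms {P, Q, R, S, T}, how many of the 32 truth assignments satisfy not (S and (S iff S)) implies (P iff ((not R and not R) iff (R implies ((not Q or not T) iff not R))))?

Initial set: {(not (S and (S iff S)) implies (P iff ((not R and not R) iff (R implies ((not Q or not T) iff not R)))))}.
(not (S and (S iff S)) implies (P iff ((not R and not R) iff (R implies ((not Q or not T) iff not R))))): β-rule — branch into not not (S and (S iff S))  //  (P iff ((not R and not R) iff (R implies ((not Q or not T) iff not R)))).
  branch 1 (add not not (S and (S iff S))):
    not not (S and (S iff S)): α-rule — add S, (S iff S).
    (S iff S): β-rule — branch into S, S  //  not S, not S.
      branch 1.1 (add S, S):
        ○ open, literals {S=true}.
      branch 1.2 (add not S, not S):
        × closes — contains both S and not S.
  branch 2 (add (P iff ((not R and not R) iff (R implies ((not Q or not T) iff not R))))):
    (P iff ((not R and not R) iff (R implies ((not Q or not T) iff not R)))): β-rule — branch into P, ((not R and not R) iff (R implies ((not Q or not T) iff not R)))  //  not P, not ((not R and not R) iff (R implies ((not Q or not T) iff not R))).
      branch 2.1 (add P, ((not R and not R) iff (R implies ((not Q or not T) iff not R)))):
        ((not R and not R) iff (R implies ((not Q or not T) iff not R))): β-rule — branch into (not R and not R), (R implies ((not Q or not T) iff not R))  //  not (not R and not R), not (R implies ((not Q or not T) iff not R)).
          branch 2.1.1 (add (not R and not R), (R implies ((not Q or not T) iff not R))):
            (not R and not R): α-rule — add not R, not R.
            (R implies ((not Q or not T) iff not R)): β-rule — branch into not R  //  ((not Q or not T) iff not R).
              branch 2.1.1.1 (add not R):
                ○ open, literals {P=true, R=false}.
              branch 2.1.1.2 (add ((not Q or not T) iff not R)):
                ((not Q or not T) iff not R): β-rule — branch into (not Q or not T), not R  //  not (not Q or not T), not not R.
                  branch 2.1.1.2.1 (add (not Q or not T), not R):
                    (not Q or not T): β-rule — branch into not Q  //  not T.
                      branch 2.1.1.2.1.1 (add not Q):
                        ○ open, literals {P=true, Q=false, R=false}.
                      branch 2.1.1.2.1.2 (add not T):
                        ○ open, literals {P=true, R=false, T=false}.
                  branch 2.1.1.2.2 (add not (not Q or not T), not not R):
                    × closes — contains both R and not R.
          branch 2.1.2 (add not (not R and not R), not (R implies ((not Q or not T) iff not R))):
            not (R implies ((not Q or not T) iff not R)): α-rule — add R, not ((not Q or not T) iff not R).
            not (not R and not R): β-rule — branch into not not R  //  not not R.
              branch 2.1.2.1 (add not not R):
                not ((not Q or not T) iff not R): β-rule — branch into (not Q or not T), not not R  //  not (not Q or not T), not R.
                  branch 2.1.2.1.1 (add (not Q or not T), not not R):
                    (not Q or not T): β-rule — branch into not Q  //  not T.
                      branch 2.1.2.1.1.1 (add not Q):
                        ○ open, literals {P=true, Q=false, R=true}.
                      branch 2.1.2.1.1.2 (add not T):
                        ○ open, literals {P=true, R=true, T=false}.
                  branch 2.1.2.1.2 (add not (not Q or not T), not R):
                    × closes — contains both R and not R.
              branch 2.1.2.2 (add not not R):
                not ((not Q or not T) iff not R): β-rule — branch into (not Q or not T), not not R  //  not (not Q or not T), not R.
                  branch 2.1.2.2.1 (add (not Q or not T), not not R):
                    (not Q or not T): β-rule — branch into not Q  //  not T.
                      branch 2.1.2.2.1.1 (add not Q):
                        ○ open, literals {P=true, Q=false, R=true}.
                      branch 2.1.2.2.1.2 (add not T):
                        ○ open, literals {P=true, R=true, T=false}.
                  branch 2.1.2.2.2 (add not (not Q or not T), not R):
                    × closes — contains both R and not R.
      branch 2.2 (add not P, not ((not R and not R) iff (R implies ((not Q or not T) iff not R)))):
        not ((not R and not R) iff (R implies ((not Q or not T) iff not R))): β-rule — branch into (not R and not R), not (R implies ((not Q or not T) iff not R))  //  not (not R and not R), (R implies ((not Q or not T) iff not R)).
          branch 2.2.1 (add (not R and not R), not (R implies ((not Q or not T) iff not R))):
            (not R and not R): α-rule — add not R, not R.
            not (R implies ((not Q or not T) iff not R)): α-rule — add R, not ((not Q or not T) iff not R).
            × closes — contains both R and not R.
          branch 2.2.2 (add not (not R and not R), (R implies ((not Q or not T) iff not R))):
            not (not R and not R): β-rule — branch into not not R  //  not not R.
              branch 2.2.2.1 (add not not R):
                (R implies ((not Q or not T) iff not R)): β-rule — branch into not R  //  ((not Q or not T) iff not R).
                  branch 2.2.2.1.1 (add not R):
                    × closes — contains both R and not R.
                  branch 2.2.2.1.2 (add ((not Q or not T) iff not R)):
                    ((not Q or not T) iff not R): β-rule — branch into (not Q or not T), not R  //  not (not Q or not T), not not R.
                      branch 2.2.2.1.2.1 (add (not Q or not T), not R):
                        × closes — contains both R and not R.
                      branch 2.2.2.1.2.2 (add not (not Q or not T), not not R):
                        not (not Q or not T): α-rule — add not not Q, not not T.
                        ○ open, literals {P=false, Q=true, R=true, T=true}.
              branch 2.2.2.2 (add not not R):
                (R implies ((not Q or not T) iff not R)): β-rule — branch into not R  //  ((not Q or not T) iff not R).
                  branch 2.2.2.2.1 (add not R):
                    × closes — contains both R and not R.
                  branch 2.2.2.2.2 (add ((not Q or not T) iff not R)):
                    ((not Q or not T) iff not R): β-rule — branch into (not Q or not T), not R  //  not (not Q or not T), not not R.
                      branch 2.2.2.2.2.1 (add (not Q or not T), not R):
                        × closes — contains both R and not R.
                      branch 2.2.2.2.2.2 (add not (not Q or not T), not not R):
                        not (not Q or not T): α-rule — add not not Q, not not T.
                        ○ open, literals {P=false, Q=true, R=true, T=true}.
9 branches closed, 10 open.
Each open branch fixes some atoms; the unmentioned ones are free. Counting distinct full assignments: branch {S=true} (P, Q, R, T) contributes 16 new; branch {P=true, R=false} (Q, S, T) contributes 4 new; branch {P=true, Q=false, R=false} (S, T) contributes 0 new; branch {P=true, R=false, T=false} (Q, S) contributes 0 new; branch {P=true, Q=false, R=true} (S, T) contributes 2 new; branch {P=true, R=true, T=false} (Q, S) contributes 1 new; branch {P=true, Q=false, R=true} (S, T) contributes 0 new; branch {P=true, R=true, T=false} (Q, S) contributes 0 new; branch {P=false, Q=true, R=true, T=true} (S) contributes 1 new; branch {P=false, Q=true, R=true, T=true} (S) contributes 0 new. Total: 24.

24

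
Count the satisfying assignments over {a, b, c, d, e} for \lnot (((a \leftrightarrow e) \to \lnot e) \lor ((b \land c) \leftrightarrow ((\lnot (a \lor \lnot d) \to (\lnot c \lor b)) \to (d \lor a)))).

6

Initial set: {\lnot (((a \leftrightarrow e) \to \lnot e) \lor ((b \land c) \leftrightarrow ((\lnot (a \lor \lnot d) \to (\lnot c \lor b)) \to (d \lor a))))}.
\lnot (((a \leftrightarrow e) \to \lnot e) \lor ((b \land c) \leftrightarrow ((\lnot (a \lor \lnot d) \to (\lnot c \lor b)) \to (d \lor a)))): α-rule — add \lnot ((a \leftrightarrow e) \to \lnot e), \lnot ((b \land c) \leftrightarrow ((\lnot (a \lor \lnot d) \to (\lnot c \lor b)) \to (d \lor a))).
\lnot ((a \leftrightarrow e) \to \lnot e): α-rule — add (a \leftrightarrow e), \lnot \lnot e.
\lnot ((b \land c) \leftrightarrow ((\lnot (a \lor \lnot d) \to (\lnot c \lor b)) \to (d \lor a))): β-rule — branch into (b \land c), \lnot ((\lnot (a \lor \lnot d) \to (\lnot c \lor b)) \to (d \lor a))  //  \lnot (b \land c), ((\lnot (a \lor \lnot d) \to (\lnot c \lor b)) \to (d \lor a)).
  branch 1 (add (b \land c), \lnot ((\lnot (a \lor \lnot d) \to (\lnot c \lor b)) \to (d \lor a))):
    (b \land c): α-rule — add b, c.
    \lnot ((\lnot (a \lor \lnot d) \to (\lnot c \lor b)) \to (d \lor a)): α-rule — add (\lnot (a \lor \lnot d) \to (\lnot c \lor b)), \lnot (d \lor a).
    \lnot (d \lor a): α-rule — add \lnot d, \lnot a.
    (a \leftrightarrow e): β-rule — branch into a, e  //  \lnot a, \lnot e.
      branch 1.1 (add a, e):
        × closes — contains both a and \lnot a.
      branch 1.2 (add \lnot a, \lnot e):
        × closes — contains both e and \lnot e.
  branch 2 (add \lnot (b \land c), ((\lnot (a \lor \lnot d) \to (\lnot c \lor b)) \to (d \lor a))):
    (a \leftrightarrow e): β-rule — branch into a, e  //  \lnot a, \lnot e.
      branch 2.1 (add a, e):
        \lnot (b \land c): β-rule — branch into \lnot b  //  \lnot c.
          branch 2.1.1 (add \lnot b):
            ((\lnot (a \lor \lnot d) \to (\lnot c \lor b)) \to (d \lor a)): β-rule — branch into \lnot (\lnot (a \lor \lnot d) \to (\lnot c \lor b))  //  (d \lor a).
              branch 2.1.1.1 (add \lnot (\lnot (a \lor \lnot d) \to (\lnot c \lor b))):
                \lnot (\lnot (a \lor \lnot d) \to (\lnot c \lor b)): α-rule — add \lnot (a \lor \lnot d), \lnot (\lnot c \lor b).
                \lnot (a \lor \lnot d): α-rule — add \lnot a, \lnot \lnot d.
                × closes — contains both a and \lnot a.
              branch 2.1.1.2 (add (d \lor a)):
                (d \lor a): β-rule — branch into d  //  a.
                  branch 2.1.1.2.1 (add d):
                    ○ open, literals {a=true, b=false, d=true, e=true}.
                  branch 2.1.1.2.2 (add a):
                    ○ open, literals {a=true, b=false, e=true}.
          branch 2.1.2 (add \lnot c):
            ((\lnot (a \lor \lnot d) \to (\lnot c \lor b)) \to (d \lor a)): β-rule — branch into \lnot (\lnot (a \lor \lnot d) \to (\lnot c \lor b))  //  (d \lor a).
              branch 2.1.2.1 (add \lnot (\lnot (a \lor \lnot d) \to (\lnot c \lor b))):
                \lnot (\lnot (a \lor \lnot d) \to (\lnot c \lor b)): α-rule — add \lnot (a \lor \lnot d), \lnot (\lnot c \lor b).
                \lnot (a \lor \lnot d): α-rule — add \lnot a, \lnot \lnot d.
                × closes — contains both a and \lnot a.
              branch 2.1.2.2 (add (d \lor a)):
                (d \lor a): β-rule — branch into d  //  a.
                  branch 2.1.2.2.1 (add d):
                    ○ open, literals {a=true, c=false, d=true, e=true}.
                  branch 2.1.2.2.2 (add a):
                    ○ open, literals {a=true, c=false, e=true}.
      branch 2.2 (add \lnot a, \lnot e):
        × closes — contains both e and \lnot e.
5 branches closed, 4 open.
Each open branch fixes some atoms; the unmentioned ones are free. Counting distinct full assignments: branch {a=true, b=false, d=true, e=true} (c) contributes 2 new; branch {a=true, b=false, e=true} (c, d) contributes 2 new; branch {a=true, c=false, d=true, e=true} (b) contributes 1 new; branch {a=true, c=false, e=true} (b, d) contributes 1 new. Total: 6.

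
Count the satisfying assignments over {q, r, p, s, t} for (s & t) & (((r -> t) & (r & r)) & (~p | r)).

4

Initial set: {((s & t) & (((r -> t) & (r & r)) & (~p | r)))}.
((s & t) & (((r -> t) & (r & r)) & (~p | r))): α-rule — add (s & t), (((r -> t) & (r & r)) & (~p | r)).
(s & t): α-rule — add s, t.
(((r -> t) & (r & r)) & (~p | r)): α-rule — add ((r -> t) & (r & r)), (~p | r).
((r -> t) & (r & r)): α-rule — add (r -> t), (r & r).
(r & r): α-rule — add r, r.
(~p | r): β-rule — branch into ~p  //  r.
  branch 1 (add ~p):
    (r -> t): β-rule — branch into ~r  //  t.
      branch 1.1 (add ~r):
        × closes — contains both r and ~r.
      branch 1.2 (add t):
        ○ open, literals {p=F, r=T, s=T, t=T}.
  branch 2 (add r):
    (r -> t): β-rule — branch into ~r  //  t.
      branch 2.1 (add ~r):
        × closes — contains both r and ~r.
      branch 2.2 (add t):
        ○ open, literals {r=T, s=T, t=T}.
2 branches closed, 2 open.
Each open branch fixes some atoms; the unmentioned ones are free. Counting distinct full assignments: branch {p=F, r=T, s=T, t=T} (q) contributes 2 new; branch {r=T, s=T, t=T} (q, p) contributes 2 new. Total: 4.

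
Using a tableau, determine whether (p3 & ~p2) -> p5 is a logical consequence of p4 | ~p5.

No

Initial set: {(p4 | ~p5); ~((p3 & ~p2) -> p5)}.
~((p3 & ~p2) -> p5): α-rule — add (p3 & ~p2), ~p5.
(p3 & ~p2): α-rule — add p3, ~p2.
(p4 | ~p5): β-rule — branch into p4  //  ~p5.
  branch 1 (add p4):
    ○ open, literals {p2=0, p3=1, p4=1, p5=0}.
  branch 2 (add ~p5):
    ○ open, literals {p2=0, p3=1, p5=0}.
0 branches closed, 2 open.
An open branch gives a countermodel: p2=0, p3=1, p4=1, p5=0 (unmentioned atoms arbitrary); the premises hold there but the conclusion fails.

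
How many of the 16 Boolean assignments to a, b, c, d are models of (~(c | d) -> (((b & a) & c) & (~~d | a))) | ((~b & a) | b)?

15

Initial set: {((~(c | d) -> (((b & a) & c) & (~~d | a))) | ((~b & a) | b))}.
((~(c | d) -> (((b & a) & c) & (~~d | a))) | ((~b & a) | b)): β-rule — branch into (~(c | d) -> (((b & a) & c) & (~~d | a)))  //  ((~b & a) | b).
  branch 1 (add (~(c | d) -> (((b & a) & c) & (~~d | a)))):
    (~(c | d) -> (((b & a) & c) & (~~d | a))): β-rule — branch into ~~(c | d)  //  (((b & a) & c) & (~~d | a)).
      branch 1.1 (add ~~(c | d)):
        ~~(c | d): β-rule — branch into c  //  d.
          branch 1.1.1 (add c):
            ○ open, literals {c=true}.
          branch 1.1.2 (add d):
            ○ open, literals {d=true}.
      branch 1.2 (add (((b & a) & c) & (~~d | a))):
        (((b & a) & c) & (~~d | a)): α-rule — add ((b & a) & c), (~~d | a).
        ((b & a) & c): α-rule — add (b & a), c.
        (b & a): α-rule — add b, a.
        (~~d | a): β-rule — branch into ~~d  //  a.
          branch 1.2.1 (add ~~d):
            ~~d: drop double negation, giving d.
            ○ open, literals {a=true, b=true, c=true, d=true}.
          branch 1.2.2 (add a):
            ○ open, literals {a=true, b=true, c=true}.
  branch 2 (add ((~b & a) | b)):
    ((~b & a) | b): β-rule — branch into (~b & a)  //  b.
      branch 2.1 (add (~b & a)):
        (~b & a): α-rule — add ~b, a.
        ○ open, literals {a=true, b=false}.
      branch 2.2 (add b):
        ○ open, literals {b=true}.
0 branches closed, 6 open.
Each open branch fixes some atoms; the unmentioned ones are free. Counting distinct full assignments: branch {c=true} (a, b, d) contributes 8 new; branch {d=true} (a, b, c) contributes 4 new; branch {a=true, b=true, c=true, d=true} (none free) contributes 0 new; branch {a=true, b=true, c=true} (d) contributes 0 new; branch {a=true, b=false} (c, d) contributes 1 new; branch {b=true} (a, c, d) contributes 2 new. Total: 15.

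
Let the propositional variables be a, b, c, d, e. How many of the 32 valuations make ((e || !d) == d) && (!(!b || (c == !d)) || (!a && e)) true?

Initial set: {(((e || !d) == d) && (!(!b || (c == !d)) || (!a && e)))}.
(((e || !d) == d) && (!(!b || (c == !d)) || (!a && e))): α-rule — add ((e || !d) == d), (!(!b || (c == !d)) || (!a && e)).
((e || !d) == d): β-rule — branch into (e || !d), d  //  !(e || !d), !d.
  branch 1 (add (e || !d), d):
    (!(!b || (c == !d)) || (!a && e)): β-rule — branch into !(!b || (c == !d))  //  (!a && e).
      branch 1.1 (add !(!b || (c == !d))):
        !(!b || (c == !d)): α-rule — add !!b, !(c == !d).
        (e || !d): β-rule — branch into e  //  !d.
          branch 1.1.1 (add e):
            !(c == !d): β-rule — branch into c, !!d  //  !c, !d.
              branch 1.1.1.1 (add c, !!d):
                ○ open, literals {b=1, c=1, d=1, e=1}.
              branch 1.1.1.2 (add !c, !d):
                × closes — contains both d and !d.
          branch 1.1.2 (add !d):
            × closes — contains both d and !d.
      branch 1.2 (add (!a && e)):
        (!a && e): α-rule — add !a, e.
        (e || !d): β-rule — branch into e  //  !d.
          branch 1.2.1 (add e):
            ○ open, literals {a=0, d=1, e=1}.
          branch 1.2.2 (add !d):
            × closes — contains both d and !d.
  branch 2 (add !(e || !d), !d):
    !(e || !d): α-rule — add !e, !!d.
    × closes — contains both d and !d.
4 branches closed, 2 open.
Each open branch fixes some atoms; the unmentioned ones are free. Counting distinct full assignments: branch {b=1, c=1, d=1, e=1} (a) contributes 2 new; branch {a=0, d=1, e=1} (b, c) contributes 3 new. Total: 5.

5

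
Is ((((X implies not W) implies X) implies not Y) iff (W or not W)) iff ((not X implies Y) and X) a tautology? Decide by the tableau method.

Assume the negation and expand:
Initial set: {F (((((X implies not W) implies X) implies not Y) iff (W or not W)) iff ((not X implies Y) and X))}.
F (((((X implies not W) implies X) implies not Y) iff (W or not W)) iff ((not X implies Y) and X)): β-rule — branch into T ((((X implies not W) implies X) implies not Y) iff (W or not W)), F ((not X implies Y) and X)  //  F ((((X implies not W) implies X) implies not Y) iff (W or not W)), T ((not X implies Y) and X).
  branch 1 (add T ((((X implies not W) implies X) implies not Y) iff (W or not W)), F ((not X implies Y) and X)):
    T ((((X implies not W) implies X) implies not Y) iff (W or not W)): β-rule — branch into T (((X implies not W) implies X) implies not Y), T (W or not W)  //  F (((X implies not W) implies X) implies not Y), F (W or not W).
      branch 1.1 (add T (((X implies not W) implies X) implies not Y), T (W or not W)):
        F ((not X implies Y) and X): β-rule — branch into F (not X implies Y)  //  F X.
          branch 1.1.1 (add F (not X implies Y)):
            F (not X implies Y): α-rule — add T not X, F Y.
            T (((X implies not W) implies X) implies not Y): β-rule — branch into F ((X implies not W) implies X)  //  T not Y.
              branch 1.1.1.1 (add F ((X implies not W) implies X)):
                F ((X implies not W) implies X): α-rule — add T (X implies not W), F X.
                T (W or not W): β-rule — branch into T W  //  T not W.
                  branch 1.1.1.1.1 (add T W):
                    T (X implies not W): β-rule — branch into F X  //  T not W.
                      branch 1.1.1.1.1.1 (add F X):
                        ○ open, literals {W=true, X=false, Y=false}.
                      branch 1.1.1.1.1.2 (add T not W):
                        × closes — contains both W and not W.
                  branch 1.1.1.1.2 (add T not W):
                    T (X implies not W): β-rule — branch into F X  //  T not W.
                      branch 1.1.1.1.2.1 (add F X):
                        ○ open, literals {W=false, X=false, Y=false}.
                      branch 1.1.1.1.2.2 (add T not W):
                        ○ open, literals {W=false, X=false, Y=false}.
              branch 1.1.1.2 (add T not Y):
                T (W or not W): β-rule — branch into T W  //  T not W.
                  branch 1.1.1.2.1 (add T W):
                    ○ open, literals {W=true, X=false, Y=false}.
                  branch 1.1.1.2.2 (add T not W):
                    ○ open, literals {W=false, X=false, Y=false}.
          branch 1.1.2 (add F X):
            T (((X implies not W) implies X) implies not Y): β-rule — branch into F ((X implies not W) implies X)  //  T not Y.
              branch 1.1.2.1 (add F ((X implies not W) implies X)):
                F ((X implies not W) implies X): α-rule — add T (X implies not W), F X.
                T (W or not W): β-rule — branch into T W  //  T not W.
                  branch 1.1.2.1.1 (add T W):
                    T (X implies not W): β-rule — branch into F X  //  T not W.
                      branch 1.1.2.1.1.1 (add F X):
                        ○ open, literals {W=true, X=false}.
                      branch 1.1.2.1.1.2 (add T not W):
                        × closes — contains both W and not W.
                  branch 1.1.2.1.2 (add T not W):
                    T (X implies not W): β-rule — branch into F X  //  T not W.
                      branch 1.1.2.1.2.1 (add F X):
                        ○ open, literals {W=false, X=false}.
                      branch 1.1.2.1.2.2 (add T not W):
                        ○ open, literals {W=false, X=false}.
              branch 1.1.2.2 (add T not Y):
                T (W or not W): β-rule — branch into T W  //  T not W.
                  branch 1.1.2.2.1 (add T W):
                    ○ open, literals {W=true, X=false, Y=false}.
                  branch 1.1.2.2.2 (add T not W):
                    ○ open, literals {W=false, X=false, Y=false}.
      branch 1.2 (add F (((X implies not W) implies X) implies not Y), F (W or not W)):
        F (((X implies not W) implies X) implies not Y): α-rule — add T ((X implies not W) implies X), F not Y.
        F (W or not W): α-rule — add F W, F not W.
        × closes — contains both W and not W.
  branch 2 (add F ((((X implies not W) implies X) implies not Y) iff (W or not W)), T ((not X implies Y) and X)):
    T ((not X implies Y) and X): α-rule — add T (not X implies Y), T X.
    F ((((X implies not W) implies X) implies not Y) iff (W or not W)): β-rule — branch into T (((X implies not W) implies X) implies not Y), F (W or not W)  //  F (((X implies not W) implies X) implies not Y), T (W or not W).
      branch 2.1 (add T (((X implies not W) implies X) implies not Y), F (W or not W)):
        F (W or not W): α-rule — add F W, F not W.
        × closes — contains both W and not W.
      branch 2.2 (add F (((X implies not W) implies X) implies not Y), T (W or not W)):
        F (((X implies not W) implies X) implies not Y): α-rule — add T ((X implies not W) implies X), F not Y.
        T (not X implies Y): β-rule — branch into F not X  //  T Y.
          branch 2.2.1 (add F not X):
            T (W or not W): β-rule — branch into T W  //  T not W.
              branch 2.2.1.1 (add T W):
                T ((X implies not W) implies X): β-rule — branch into F (X implies not W)  //  T X.
                  branch 2.2.1.1.1 (add F (X implies not W)):
                    F (X implies not W): α-rule — add T X, F not W.
                    ○ open, literals {W=true, X=true, Y=true}.
                  branch 2.2.1.1.2 (add T X):
                    ○ open, literals {W=true, X=true, Y=true}.
              branch 2.2.1.2 (add T not W):
                T ((X implies not W) implies X): β-rule — branch into F (X implies not W)  //  T X.
                  branch 2.2.1.2.1 (add F (X implies not W)):
                    F (X implies not W): α-rule — add T X, F not W.
                    × closes — contains both W and not W.
                  branch 2.2.1.2.2 (add T X):
                    ○ open, literals {W=false, X=true, Y=true}.
          branch 2.2.2 (add T Y):
            T (W or not W): β-rule — branch into T W  //  T not W.
              branch 2.2.2.1 (add T W):
                T ((X implies not W) implies X): β-rule — branch into F (X implies not W)  //  T X.
                  branch 2.2.2.1.1 (add F (X implies not W)):
                    F (X implies not W): α-rule — add T X, F not W.
                    ○ open, literals {W=true, X=true, Y=true}.
                  branch 2.2.2.1.2 (add T X):
                    ○ open, literals {W=true, X=true, Y=true}.
              branch 2.2.2.2 (add T not W):
                T ((X implies not W) implies X): β-rule — branch into F (X implies not W)  //  T X.
                  branch 2.2.2.2.1 (add F (X implies not W)):
                    F (X implies not W): α-rule — add T X, F not W.
                    × closes — contains both W and not W.
                  branch 2.2.2.2.2 (add T X):
                    ○ open, literals {W=false, X=true, Y=true}.
6 branches closed, 16 open.
An open branch gives a countermodel: W=true, X=false, Y=false (unmentioned atoms arbitrary); under it the original formula is false.

Not valid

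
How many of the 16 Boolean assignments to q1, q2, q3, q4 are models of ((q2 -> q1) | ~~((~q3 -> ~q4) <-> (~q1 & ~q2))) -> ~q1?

8

Initial set: {(((q2 -> q1) | ~~((~q3 -> ~q4) <-> (~q1 & ~q2))) -> ~q1)}.
(((q2 -> q1) | ~~((~q3 -> ~q4) <-> (~q1 & ~q2))) -> ~q1): β-rule — branch into ~((q2 -> q1) | ~~((~q3 -> ~q4) <-> (~q1 & ~q2)))  //  ~q1.
  branch 1 (add ~((q2 -> q1) | ~~((~q3 -> ~q4) <-> (~q1 & ~q2)))):
    ~((q2 -> q1) | ~~((~q3 -> ~q4) <-> (~q1 & ~q2))): α-rule — add ~(q2 -> q1), ~~~((~q3 -> ~q4) <-> (~q1 & ~q2)).
    ~(q2 -> q1): α-rule — add q2, ~q1.
    ~~~((~q3 -> ~q4) <-> (~q1 & ~q2)): drop double negation, giving ~((~q3 -> ~q4) <-> (~q1 & ~q2)).
    ~((~q3 -> ~q4) <-> (~q1 & ~q2)): β-rule — branch into (~q3 -> ~q4), ~(~q1 & ~q2)  //  ~(~q3 -> ~q4), (~q1 & ~q2).
      branch 1.1 (add (~q3 -> ~q4), ~(~q1 & ~q2)):
        (~q3 -> ~q4): β-rule — branch into ~~q3  //  ~q4.
          branch 1.1.1 (add ~~q3):
            ~(~q1 & ~q2): β-rule — branch into ~~q1  //  ~~q2.
              branch 1.1.1.1 (add ~~q1):
                × closes — contains both q1 and ~q1.
              branch 1.1.1.2 (add ~~q2):
                ○ open, literals {q1=F, q2=T, q3=T}.
          branch 1.1.2 (add ~q4):
            ~(~q1 & ~q2): β-rule — branch into ~~q1  //  ~~q2.
              branch 1.1.2.1 (add ~~q1):
                × closes — contains both q1 and ~q1.
              branch 1.1.2.2 (add ~~q2):
                ○ open, literals {q1=F, q2=T, q4=F}.
      branch 1.2 (add ~(~q3 -> ~q4), (~q1 & ~q2)):
        ~(~q3 -> ~q4): α-rule — add ~q3, ~~q4.
        (~q1 & ~q2): α-rule — add ~q1, ~q2.
        × closes — contains both q2 and ~q2.
  branch 2 (add ~q1):
    ○ open, literals {q1=F}.
3 branches closed, 3 open.
Each open branch fixes some atoms; the unmentioned ones are free. Counting distinct full assignments: branch {q1=F, q2=T, q3=T} (q4) contributes 2 new; branch {q1=F, q2=T, q4=F} (q3) contributes 1 new; branch {q1=F} (q2, q3, q4) contributes 5 new. Total: 8.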